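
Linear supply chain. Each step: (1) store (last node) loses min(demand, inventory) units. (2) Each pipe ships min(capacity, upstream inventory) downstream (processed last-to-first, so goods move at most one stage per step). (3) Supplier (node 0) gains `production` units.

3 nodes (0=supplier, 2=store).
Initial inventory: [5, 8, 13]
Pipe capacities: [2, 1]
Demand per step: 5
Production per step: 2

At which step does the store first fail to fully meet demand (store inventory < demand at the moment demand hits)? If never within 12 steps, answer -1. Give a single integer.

Step 1: demand=5,sold=5 ship[1->2]=1 ship[0->1]=2 prod=2 -> [5 9 9]
Step 2: demand=5,sold=5 ship[1->2]=1 ship[0->1]=2 prod=2 -> [5 10 5]
Step 3: demand=5,sold=5 ship[1->2]=1 ship[0->1]=2 prod=2 -> [5 11 1]
Step 4: demand=5,sold=1 ship[1->2]=1 ship[0->1]=2 prod=2 -> [5 12 1]
Step 5: demand=5,sold=1 ship[1->2]=1 ship[0->1]=2 prod=2 -> [5 13 1]
Step 6: demand=5,sold=1 ship[1->2]=1 ship[0->1]=2 prod=2 -> [5 14 1]
Step 7: demand=5,sold=1 ship[1->2]=1 ship[0->1]=2 prod=2 -> [5 15 1]
Step 8: demand=5,sold=1 ship[1->2]=1 ship[0->1]=2 prod=2 -> [5 16 1]
Step 9: demand=5,sold=1 ship[1->2]=1 ship[0->1]=2 prod=2 -> [5 17 1]
Step 10: demand=5,sold=1 ship[1->2]=1 ship[0->1]=2 prod=2 -> [5 18 1]
Step 11: demand=5,sold=1 ship[1->2]=1 ship[0->1]=2 prod=2 -> [5 19 1]
Step 12: demand=5,sold=1 ship[1->2]=1 ship[0->1]=2 prod=2 -> [5 20 1]
First stockout at step 4

4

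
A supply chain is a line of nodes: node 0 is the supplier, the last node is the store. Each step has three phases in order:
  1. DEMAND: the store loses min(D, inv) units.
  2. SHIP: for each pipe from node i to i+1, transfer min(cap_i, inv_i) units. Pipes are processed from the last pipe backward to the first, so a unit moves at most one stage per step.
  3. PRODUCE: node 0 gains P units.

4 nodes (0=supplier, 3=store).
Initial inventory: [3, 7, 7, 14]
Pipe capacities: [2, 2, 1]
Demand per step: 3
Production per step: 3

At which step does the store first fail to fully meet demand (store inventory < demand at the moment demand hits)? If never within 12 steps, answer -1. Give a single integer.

Step 1: demand=3,sold=3 ship[2->3]=1 ship[1->2]=2 ship[0->1]=2 prod=3 -> [4 7 8 12]
Step 2: demand=3,sold=3 ship[2->3]=1 ship[1->2]=2 ship[0->1]=2 prod=3 -> [5 7 9 10]
Step 3: demand=3,sold=3 ship[2->3]=1 ship[1->2]=2 ship[0->1]=2 prod=3 -> [6 7 10 8]
Step 4: demand=3,sold=3 ship[2->3]=1 ship[1->2]=2 ship[0->1]=2 prod=3 -> [7 7 11 6]
Step 5: demand=3,sold=3 ship[2->3]=1 ship[1->2]=2 ship[0->1]=2 prod=3 -> [8 7 12 4]
Step 6: demand=3,sold=3 ship[2->3]=1 ship[1->2]=2 ship[0->1]=2 prod=3 -> [9 7 13 2]
Step 7: demand=3,sold=2 ship[2->3]=1 ship[1->2]=2 ship[0->1]=2 prod=3 -> [10 7 14 1]
Step 8: demand=3,sold=1 ship[2->3]=1 ship[1->2]=2 ship[0->1]=2 prod=3 -> [11 7 15 1]
Step 9: demand=3,sold=1 ship[2->3]=1 ship[1->2]=2 ship[0->1]=2 prod=3 -> [12 7 16 1]
Step 10: demand=3,sold=1 ship[2->3]=1 ship[1->2]=2 ship[0->1]=2 prod=3 -> [13 7 17 1]
Step 11: demand=3,sold=1 ship[2->3]=1 ship[1->2]=2 ship[0->1]=2 prod=3 -> [14 7 18 1]
Step 12: demand=3,sold=1 ship[2->3]=1 ship[1->2]=2 ship[0->1]=2 prod=3 -> [15 7 19 1]
First stockout at step 7

7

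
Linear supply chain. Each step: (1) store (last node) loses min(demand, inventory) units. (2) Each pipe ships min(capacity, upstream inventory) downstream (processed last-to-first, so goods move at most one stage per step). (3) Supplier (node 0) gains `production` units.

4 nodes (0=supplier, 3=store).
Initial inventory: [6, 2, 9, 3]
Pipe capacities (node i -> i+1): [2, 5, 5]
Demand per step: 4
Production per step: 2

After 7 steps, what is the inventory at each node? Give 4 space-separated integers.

Step 1: demand=4,sold=3 ship[2->3]=5 ship[1->2]=2 ship[0->1]=2 prod=2 -> inv=[6 2 6 5]
Step 2: demand=4,sold=4 ship[2->3]=5 ship[1->2]=2 ship[0->1]=2 prod=2 -> inv=[6 2 3 6]
Step 3: demand=4,sold=4 ship[2->3]=3 ship[1->2]=2 ship[0->1]=2 prod=2 -> inv=[6 2 2 5]
Step 4: demand=4,sold=4 ship[2->3]=2 ship[1->2]=2 ship[0->1]=2 prod=2 -> inv=[6 2 2 3]
Step 5: demand=4,sold=3 ship[2->3]=2 ship[1->2]=2 ship[0->1]=2 prod=2 -> inv=[6 2 2 2]
Step 6: demand=4,sold=2 ship[2->3]=2 ship[1->2]=2 ship[0->1]=2 prod=2 -> inv=[6 2 2 2]
Step 7: demand=4,sold=2 ship[2->3]=2 ship[1->2]=2 ship[0->1]=2 prod=2 -> inv=[6 2 2 2]

6 2 2 2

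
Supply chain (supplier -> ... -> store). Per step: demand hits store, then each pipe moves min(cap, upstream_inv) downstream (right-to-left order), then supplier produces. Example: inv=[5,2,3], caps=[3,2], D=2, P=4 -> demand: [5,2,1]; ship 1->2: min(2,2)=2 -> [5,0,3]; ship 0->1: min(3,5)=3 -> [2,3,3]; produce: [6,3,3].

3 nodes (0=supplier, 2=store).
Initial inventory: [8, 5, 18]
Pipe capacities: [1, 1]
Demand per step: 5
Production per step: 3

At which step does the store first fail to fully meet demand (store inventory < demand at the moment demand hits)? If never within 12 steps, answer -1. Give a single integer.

Step 1: demand=5,sold=5 ship[1->2]=1 ship[0->1]=1 prod=3 -> [10 5 14]
Step 2: demand=5,sold=5 ship[1->2]=1 ship[0->1]=1 prod=3 -> [12 5 10]
Step 3: demand=5,sold=5 ship[1->2]=1 ship[0->1]=1 prod=3 -> [14 5 6]
Step 4: demand=5,sold=5 ship[1->2]=1 ship[0->1]=1 prod=3 -> [16 5 2]
Step 5: demand=5,sold=2 ship[1->2]=1 ship[0->1]=1 prod=3 -> [18 5 1]
Step 6: demand=5,sold=1 ship[1->2]=1 ship[0->1]=1 prod=3 -> [20 5 1]
Step 7: demand=5,sold=1 ship[1->2]=1 ship[0->1]=1 prod=3 -> [22 5 1]
Step 8: demand=5,sold=1 ship[1->2]=1 ship[0->1]=1 prod=3 -> [24 5 1]
Step 9: demand=5,sold=1 ship[1->2]=1 ship[0->1]=1 prod=3 -> [26 5 1]
Step 10: demand=5,sold=1 ship[1->2]=1 ship[0->1]=1 prod=3 -> [28 5 1]
Step 11: demand=5,sold=1 ship[1->2]=1 ship[0->1]=1 prod=3 -> [30 5 1]
Step 12: demand=5,sold=1 ship[1->2]=1 ship[0->1]=1 prod=3 -> [32 5 1]
First stockout at step 5

5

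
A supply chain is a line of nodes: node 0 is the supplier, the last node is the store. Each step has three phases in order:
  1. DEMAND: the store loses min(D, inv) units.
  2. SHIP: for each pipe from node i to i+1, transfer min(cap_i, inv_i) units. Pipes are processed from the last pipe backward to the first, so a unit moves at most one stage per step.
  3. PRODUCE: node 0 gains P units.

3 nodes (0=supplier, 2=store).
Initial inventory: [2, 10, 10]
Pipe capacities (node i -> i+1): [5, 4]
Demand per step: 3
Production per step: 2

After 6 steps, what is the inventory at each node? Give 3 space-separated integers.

Step 1: demand=3,sold=3 ship[1->2]=4 ship[0->1]=2 prod=2 -> inv=[2 8 11]
Step 2: demand=3,sold=3 ship[1->2]=4 ship[0->1]=2 prod=2 -> inv=[2 6 12]
Step 3: demand=3,sold=3 ship[1->2]=4 ship[0->1]=2 prod=2 -> inv=[2 4 13]
Step 4: demand=3,sold=3 ship[1->2]=4 ship[0->1]=2 prod=2 -> inv=[2 2 14]
Step 5: demand=3,sold=3 ship[1->2]=2 ship[0->1]=2 prod=2 -> inv=[2 2 13]
Step 6: demand=3,sold=3 ship[1->2]=2 ship[0->1]=2 prod=2 -> inv=[2 2 12]

2 2 12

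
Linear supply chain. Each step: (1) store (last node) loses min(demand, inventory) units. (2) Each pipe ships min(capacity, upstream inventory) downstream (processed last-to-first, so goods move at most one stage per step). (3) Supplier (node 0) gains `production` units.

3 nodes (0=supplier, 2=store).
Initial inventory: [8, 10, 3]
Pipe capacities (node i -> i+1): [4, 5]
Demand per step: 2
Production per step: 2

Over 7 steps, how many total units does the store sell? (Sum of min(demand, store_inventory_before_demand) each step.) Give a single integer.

Answer: 14

Derivation:
Step 1: sold=2 (running total=2) -> [6 9 6]
Step 2: sold=2 (running total=4) -> [4 8 9]
Step 3: sold=2 (running total=6) -> [2 7 12]
Step 4: sold=2 (running total=8) -> [2 4 15]
Step 5: sold=2 (running total=10) -> [2 2 17]
Step 6: sold=2 (running total=12) -> [2 2 17]
Step 7: sold=2 (running total=14) -> [2 2 17]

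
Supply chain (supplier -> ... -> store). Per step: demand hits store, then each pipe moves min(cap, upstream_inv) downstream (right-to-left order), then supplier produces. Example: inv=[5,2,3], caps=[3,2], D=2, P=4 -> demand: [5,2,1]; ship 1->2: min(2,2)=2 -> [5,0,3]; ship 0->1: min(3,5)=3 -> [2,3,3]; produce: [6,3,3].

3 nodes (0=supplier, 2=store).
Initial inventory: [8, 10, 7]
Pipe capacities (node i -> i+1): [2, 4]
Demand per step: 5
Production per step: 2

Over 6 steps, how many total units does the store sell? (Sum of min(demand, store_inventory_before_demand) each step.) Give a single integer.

Step 1: sold=5 (running total=5) -> [8 8 6]
Step 2: sold=5 (running total=10) -> [8 6 5]
Step 3: sold=5 (running total=15) -> [8 4 4]
Step 4: sold=4 (running total=19) -> [8 2 4]
Step 5: sold=4 (running total=23) -> [8 2 2]
Step 6: sold=2 (running total=25) -> [8 2 2]

Answer: 25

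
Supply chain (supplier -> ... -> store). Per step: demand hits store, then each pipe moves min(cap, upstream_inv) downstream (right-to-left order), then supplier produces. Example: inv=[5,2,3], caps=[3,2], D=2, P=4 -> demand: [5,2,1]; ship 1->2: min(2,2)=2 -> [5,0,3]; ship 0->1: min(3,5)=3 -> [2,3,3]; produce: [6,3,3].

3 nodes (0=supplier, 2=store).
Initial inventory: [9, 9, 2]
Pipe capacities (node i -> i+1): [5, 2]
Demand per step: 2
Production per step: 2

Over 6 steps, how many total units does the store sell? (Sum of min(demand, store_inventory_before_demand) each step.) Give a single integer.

Step 1: sold=2 (running total=2) -> [6 12 2]
Step 2: sold=2 (running total=4) -> [3 15 2]
Step 3: sold=2 (running total=6) -> [2 16 2]
Step 4: sold=2 (running total=8) -> [2 16 2]
Step 5: sold=2 (running total=10) -> [2 16 2]
Step 6: sold=2 (running total=12) -> [2 16 2]

Answer: 12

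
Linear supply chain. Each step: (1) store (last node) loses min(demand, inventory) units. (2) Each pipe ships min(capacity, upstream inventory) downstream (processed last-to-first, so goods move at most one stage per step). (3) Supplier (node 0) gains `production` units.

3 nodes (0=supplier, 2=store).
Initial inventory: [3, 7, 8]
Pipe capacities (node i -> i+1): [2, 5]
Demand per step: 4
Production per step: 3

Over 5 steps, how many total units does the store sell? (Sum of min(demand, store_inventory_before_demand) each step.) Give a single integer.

Step 1: sold=4 (running total=4) -> [4 4 9]
Step 2: sold=4 (running total=8) -> [5 2 9]
Step 3: sold=4 (running total=12) -> [6 2 7]
Step 4: sold=4 (running total=16) -> [7 2 5]
Step 5: sold=4 (running total=20) -> [8 2 3]

Answer: 20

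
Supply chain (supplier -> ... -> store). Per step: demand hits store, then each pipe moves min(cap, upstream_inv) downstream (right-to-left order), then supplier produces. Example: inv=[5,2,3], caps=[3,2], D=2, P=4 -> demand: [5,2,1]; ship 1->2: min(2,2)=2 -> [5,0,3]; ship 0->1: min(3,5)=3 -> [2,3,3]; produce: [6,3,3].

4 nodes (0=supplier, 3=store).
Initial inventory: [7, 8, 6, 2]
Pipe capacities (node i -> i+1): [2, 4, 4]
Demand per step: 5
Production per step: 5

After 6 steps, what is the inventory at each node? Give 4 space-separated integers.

Step 1: demand=5,sold=2 ship[2->3]=4 ship[1->2]=4 ship[0->1]=2 prod=5 -> inv=[10 6 6 4]
Step 2: demand=5,sold=4 ship[2->3]=4 ship[1->2]=4 ship[0->1]=2 prod=5 -> inv=[13 4 6 4]
Step 3: demand=5,sold=4 ship[2->3]=4 ship[1->2]=4 ship[0->1]=2 prod=5 -> inv=[16 2 6 4]
Step 4: demand=5,sold=4 ship[2->3]=4 ship[1->2]=2 ship[0->1]=2 prod=5 -> inv=[19 2 4 4]
Step 5: demand=5,sold=4 ship[2->3]=4 ship[1->2]=2 ship[0->1]=2 prod=5 -> inv=[22 2 2 4]
Step 6: demand=5,sold=4 ship[2->3]=2 ship[1->2]=2 ship[0->1]=2 prod=5 -> inv=[25 2 2 2]

25 2 2 2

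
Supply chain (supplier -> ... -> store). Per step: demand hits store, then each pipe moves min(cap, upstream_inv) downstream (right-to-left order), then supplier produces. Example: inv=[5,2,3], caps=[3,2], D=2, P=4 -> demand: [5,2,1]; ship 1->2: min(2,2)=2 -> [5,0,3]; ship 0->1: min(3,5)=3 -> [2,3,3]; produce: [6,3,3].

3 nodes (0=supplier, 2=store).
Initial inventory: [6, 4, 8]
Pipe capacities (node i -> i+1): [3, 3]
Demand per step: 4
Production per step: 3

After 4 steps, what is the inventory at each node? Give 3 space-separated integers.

Step 1: demand=4,sold=4 ship[1->2]=3 ship[0->1]=3 prod=3 -> inv=[6 4 7]
Step 2: demand=4,sold=4 ship[1->2]=3 ship[0->1]=3 prod=3 -> inv=[6 4 6]
Step 3: demand=4,sold=4 ship[1->2]=3 ship[0->1]=3 prod=3 -> inv=[6 4 5]
Step 4: demand=4,sold=4 ship[1->2]=3 ship[0->1]=3 prod=3 -> inv=[6 4 4]

6 4 4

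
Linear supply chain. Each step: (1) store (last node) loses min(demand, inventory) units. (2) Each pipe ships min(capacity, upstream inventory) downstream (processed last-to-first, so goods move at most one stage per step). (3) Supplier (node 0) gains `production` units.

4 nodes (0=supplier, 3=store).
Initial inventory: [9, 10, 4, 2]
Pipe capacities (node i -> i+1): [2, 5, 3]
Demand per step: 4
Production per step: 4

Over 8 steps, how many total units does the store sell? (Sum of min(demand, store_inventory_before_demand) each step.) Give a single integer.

Answer: 23

Derivation:
Step 1: sold=2 (running total=2) -> [11 7 6 3]
Step 2: sold=3 (running total=5) -> [13 4 8 3]
Step 3: sold=3 (running total=8) -> [15 2 9 3]
Step 4: sold=3 (running total=11) -> [17 2 8 3]
Step 5: sold=3 (running total=14) -> [19 2 7 3]
Step 6: sold=3 (running total=17) -> [21 2 6 3]
Step 7: sold=3 (running total=20) -> [23 2 5 3]
Step 8: sold=3 (running total=23) -> [25 2 4 3]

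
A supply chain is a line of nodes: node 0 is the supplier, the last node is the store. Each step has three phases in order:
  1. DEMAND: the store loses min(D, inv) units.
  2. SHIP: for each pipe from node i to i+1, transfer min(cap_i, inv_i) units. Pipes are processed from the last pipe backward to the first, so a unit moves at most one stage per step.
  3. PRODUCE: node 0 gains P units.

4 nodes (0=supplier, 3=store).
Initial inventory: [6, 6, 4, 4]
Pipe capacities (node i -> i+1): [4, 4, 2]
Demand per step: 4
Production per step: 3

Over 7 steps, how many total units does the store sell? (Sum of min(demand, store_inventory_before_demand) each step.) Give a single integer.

Answer: 16

Derivation:
Step 1: sold=4 (running total=4) -> [5 6 6 2]
Step 2: sold=2 (running total=6) -> [4 6 8 2]
Step 3: sold=2 (running total=8) -> [3 6 10 2]
Step 4: sold=2 (running total=10) -> [3 5 12 2]
Step 5: sold=2 (running total=12) -> [3 4 14 2]
Step 6: sold=2 (running total=14) -> [3 3 16 2]
Step 7: sold=2 (running total=16) -> [3 3 17 2]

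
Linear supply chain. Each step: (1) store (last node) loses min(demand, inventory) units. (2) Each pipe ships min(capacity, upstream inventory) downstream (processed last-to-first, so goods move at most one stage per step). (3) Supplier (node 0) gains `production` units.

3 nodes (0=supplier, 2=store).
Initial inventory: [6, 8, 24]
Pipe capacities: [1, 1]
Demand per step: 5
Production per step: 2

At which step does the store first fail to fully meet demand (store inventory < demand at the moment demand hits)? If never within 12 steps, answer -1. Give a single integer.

Step 1: demand=5,sold=5 ship[1->2]=1 ship[0->1]=1 prod=2 -> [7 8 20]
Step 2: demand=5,sold=5 ship[1->2]=1 ship[0->1]=1 prod=2 -> [8 8 16]
Step 3: demand=5,sold=5 ship[1->2]=1 ship[0->1]=1 prod=2 -> [9 8 12]
Step 4: demand=5,sold=5 ship[1->2]=1 ship[0->1]=1 prod=2 -> [10 8 8]
Step 5: demand=5,sold=5 ship[1->2]=1 ship[0->1]=1 prod=2 -> [11 8 4]
Step 6: demand=5,sold=4 ship[1->2]=1 ship[0->1]=1 prod=2 -> [12 8 1]
Step 7: demand=5,sold=1 ship[1->2]=1 ship[0->1]=1 prod=2 -> [13 8 1]
Step 8: demand=5,sold=1 ship[1->2]=1 ship[0->1]=1 prod=2 -> [14 8 1]
Step 9: demand=5,sold=1 ship[1->2]=1 ship[0->1]=1 prod=2 -> [15 8 1]
Step 10: demand=5,sold=1 ship[1->2]=1 ship[0->1]=1 prod=2 -> [16 8 1]
Step 11: demand=5,sold=1 ship[1->2]=1 ship[0->1]=1 prod=2 -> [17 8 1]
Step 12: demand=5,sold=1 ship[1->2]=1 ship[0->1]=1 prod=2 -> [18 8 1]
First stockout at step 6

6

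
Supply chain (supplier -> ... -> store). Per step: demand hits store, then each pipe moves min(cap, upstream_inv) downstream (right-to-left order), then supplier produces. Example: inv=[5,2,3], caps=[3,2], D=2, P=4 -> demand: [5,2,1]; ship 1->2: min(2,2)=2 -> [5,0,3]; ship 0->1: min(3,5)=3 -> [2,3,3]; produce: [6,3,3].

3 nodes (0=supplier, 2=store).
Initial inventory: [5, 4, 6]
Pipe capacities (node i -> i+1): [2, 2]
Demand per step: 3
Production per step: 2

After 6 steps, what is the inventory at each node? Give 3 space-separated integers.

Step 1: demand=3,sold=3 ship[1->2]=2 ship[0->1]=2 prod=2 -> inv=[5 4 5]
Step 2: demand=3,sold=3 ship[1->2]=2 ship[0->1]=2 prod=2 -> inv=[5 4 4]
Step 3: demand=3,sold=3 ship[1->2]=2 ship[0->1]=2 prod=2 -> inv=[5 4 3]
Step 4: demand=3,sold=3 ship[1->2]=2 ship[0->1]=2 prod=2 -> inv=[5 4 2]
Step 5: demand=3,sold=2 ship[1->2]=2 ship[0->1]=2 prod=2 -> inv=[5 4 2]
Step 6: demand=3,sold=2 ship[1->2]=2 ship[0->1]=2 prod=2 -> inv=[5 4 2]

5 4 2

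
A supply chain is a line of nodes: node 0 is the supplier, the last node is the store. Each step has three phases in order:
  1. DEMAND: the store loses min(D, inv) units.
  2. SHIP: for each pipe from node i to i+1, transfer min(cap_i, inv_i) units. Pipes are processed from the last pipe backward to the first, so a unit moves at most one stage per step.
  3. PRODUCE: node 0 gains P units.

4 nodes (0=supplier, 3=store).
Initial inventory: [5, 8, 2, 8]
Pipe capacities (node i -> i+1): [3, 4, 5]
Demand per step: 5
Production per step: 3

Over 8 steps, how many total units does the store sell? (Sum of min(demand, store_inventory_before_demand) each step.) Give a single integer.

Answer: 33

Derivation:
Step 1: sold=5 (running total=5) -> [5 7 4 5]
Step 2: sold=5 (running total=10) -> [5 6 4 4]
Step 3: sold=4 (running total=14) -> [5 5 4 4]
Step 4: sold=4 (running total=18) -> [5 4 4 4]
Step 5: sold=4 (running total=22) -> [5 3 4 4]
Step 6: sold=4 (running total=26) -> [5 3 3 4]
Step 7: sold=4 (running total=30) -> [5 3 3 3]
Step 8: sold=3 (running total=33) -> [5 3 3 3]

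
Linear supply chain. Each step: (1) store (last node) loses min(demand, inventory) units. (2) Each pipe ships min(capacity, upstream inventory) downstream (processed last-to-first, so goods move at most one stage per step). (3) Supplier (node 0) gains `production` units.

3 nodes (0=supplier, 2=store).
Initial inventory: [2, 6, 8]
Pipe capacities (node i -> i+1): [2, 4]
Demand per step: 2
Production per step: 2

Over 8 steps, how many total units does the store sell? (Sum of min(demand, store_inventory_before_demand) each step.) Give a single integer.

Step 1: sold=2 (running total=2) -> [2 4 10]
Step 2: sold=2 (running total=4) -> [2 2 12]
Step 3: sold=2 (running total=6) -> [2 2 12]
Step 4: sold=2 (running total=8) -> [2 2 12]
Step 5: sold=2 (running total=10) -> [2 2 12]
Step 6: sold=2 (running total=12) -> [2 2 12]
Step 7: sold=2 (running total=14) -> [2 2 12]
Step 8: sold=2 (running total=16) -> [2 2 12]

Answer: 16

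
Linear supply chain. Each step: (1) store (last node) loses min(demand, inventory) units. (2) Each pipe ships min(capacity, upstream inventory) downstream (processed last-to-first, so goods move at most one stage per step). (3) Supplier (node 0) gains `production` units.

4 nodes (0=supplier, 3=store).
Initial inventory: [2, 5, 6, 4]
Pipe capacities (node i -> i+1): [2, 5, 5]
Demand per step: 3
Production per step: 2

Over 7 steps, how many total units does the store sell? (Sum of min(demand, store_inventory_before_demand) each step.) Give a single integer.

Answer: 21

Derivation:
Step 1: sold=3 (running total=3) -> [2 2 6 6]
Step 2: sold=3 (running total=6) -> [2 2 3 8]
Step 3: sold=3 (running total=9) -> [2 2 2 8]
Step 4: sold=3 (running total=12) -> [2 2 2 7]
Step 5: sold=3 (running total=15) -> [2 2 2 6]
Step 6: sold=3 (running total=18) -> [2 2 2 5]
Step 7: sold=3 (running total=21) -> [2 2 2 4]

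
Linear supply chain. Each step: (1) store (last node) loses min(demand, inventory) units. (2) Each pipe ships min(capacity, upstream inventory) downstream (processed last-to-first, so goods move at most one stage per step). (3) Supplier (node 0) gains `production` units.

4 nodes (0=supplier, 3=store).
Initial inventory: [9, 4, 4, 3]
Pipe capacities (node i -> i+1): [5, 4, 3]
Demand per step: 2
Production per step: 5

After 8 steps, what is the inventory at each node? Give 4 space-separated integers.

Step 1: demand=2,sold=2 ship[2->3]=3 ship[1->2]=4 ship[0->1]=5 prod=5 -> inv=[9 5 5 4]
Step 2: demand=2,sold=2 ship[2->3]=3 ship[1->2]=4 ship[0->1]=5 prod=5 -> inv=[9 6 6 5]
Step 3: demand=2,sold=2 ship[2->3]=3 ship[1->2]=4 ship[0->1]=5 prod=5 -> inv=[9 7 7 6]
Step 4: demand=2,sold=2 ship[2->3]=3 ship[1->2]=4 ship[0->1]=5 prod=5 -> inv=[9 8 8 7]
Step 5: demand=2,sold=2 ship[2->3]=3 ship[1->2]=4 ship[0->1]=5 prod=5 -> inv=[9 9 9 8]
Step 6: demand=2,sold=2 ship[2->3]=3 ship[1->2]=4 ship[0->1]=5 prod=5 -> inv=[9 10 10 9]
Step 7: demand=2,sold=2 ship[2->3]=3 ship[1->2]=4 ship[0->1]=5 prod=5 -> inv=[9 11 11 10]
Step 8: demand=2,sold=2 ship[2->3]=3 ship[1->2]=4 ship[0->1]=5 prod=5 -> inv=[9 12 12 11]

9 12 12 11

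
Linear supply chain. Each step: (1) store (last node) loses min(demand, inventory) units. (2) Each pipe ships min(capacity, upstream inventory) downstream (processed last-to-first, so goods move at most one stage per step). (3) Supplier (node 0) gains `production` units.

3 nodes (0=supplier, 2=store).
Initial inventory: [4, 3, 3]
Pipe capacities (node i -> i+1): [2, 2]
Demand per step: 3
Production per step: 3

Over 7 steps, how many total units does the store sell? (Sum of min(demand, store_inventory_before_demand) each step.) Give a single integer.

Step 1: sold=3 (running total=3) -> [5 3 2]
Step 2: sold=2 (running total=5) -> [6 3 2]
Step 3: sold=2 (running total=7) -> [7 3 2]
Step 4: sold=2 (running total=9) -> [8 3 2]
Step 5: sold=2 (running total=11) -> [9 3 2]
Step 6: sold=2 (running total=13) -> [10 3 2]
Step 7: sold=2 (running total=15) -> [11 3 2]

Answer: 15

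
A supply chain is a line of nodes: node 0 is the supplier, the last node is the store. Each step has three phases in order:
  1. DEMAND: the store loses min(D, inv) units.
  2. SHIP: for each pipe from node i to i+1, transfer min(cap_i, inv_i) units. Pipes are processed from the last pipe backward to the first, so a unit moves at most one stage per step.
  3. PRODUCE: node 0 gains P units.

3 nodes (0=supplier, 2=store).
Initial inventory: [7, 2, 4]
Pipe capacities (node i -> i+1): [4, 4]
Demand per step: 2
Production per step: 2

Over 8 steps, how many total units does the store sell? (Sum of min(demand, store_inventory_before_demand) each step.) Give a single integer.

Answer: 16

Derivation:
Step 1: sold=2 (running total=2) -> [5 4 4]
Step 2: sold=2 (running total=4) -> [3 4 6]
Step 3: sold=2 (running total=6) -> [2 3 8]
Step 4: sold=2 (running total=8) -> [2 2 9]
Step 5: sold=2 (running total=10) -> [2 2 9]
Step 6: sold=2 (running total=12) -> [2 2 9]
Step 7: sold=2 (running total=14) -> [2 2 9]
Step 8: sold=2 (running total=16) -> [2 2 9]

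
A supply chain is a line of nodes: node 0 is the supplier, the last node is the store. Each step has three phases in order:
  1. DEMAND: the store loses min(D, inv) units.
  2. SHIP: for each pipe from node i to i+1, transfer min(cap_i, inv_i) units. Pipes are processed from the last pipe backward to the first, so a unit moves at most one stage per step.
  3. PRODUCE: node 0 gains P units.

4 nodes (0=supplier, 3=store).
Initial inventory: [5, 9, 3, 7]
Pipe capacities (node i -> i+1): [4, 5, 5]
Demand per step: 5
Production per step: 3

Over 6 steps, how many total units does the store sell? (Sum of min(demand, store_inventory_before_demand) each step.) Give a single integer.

Answer: 30

Derivation:
Step 1: sold=5 (running total=5) -> [4 8 5 5]
Step 2: sold=5 (running total=10) -> [3 7 5 5]
Step 3: sold=5 (running total=15) -> [3 5 5 5]
Step 4: sold=5 (running total=20) -> [3 3 5 5]
Step 5: sold=5 (running total=25) -> [3 3 3 5]
Step 6: sold=5 (running total=30) -> [3 3 3 3]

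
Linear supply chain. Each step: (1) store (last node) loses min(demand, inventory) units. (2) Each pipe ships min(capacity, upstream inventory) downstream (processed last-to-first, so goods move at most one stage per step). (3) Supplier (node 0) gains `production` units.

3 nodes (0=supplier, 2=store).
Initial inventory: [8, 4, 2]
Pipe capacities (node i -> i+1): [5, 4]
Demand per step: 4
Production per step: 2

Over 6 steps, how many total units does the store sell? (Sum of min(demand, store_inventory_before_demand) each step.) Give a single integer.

Answer: 20

Derivation:
Step 1: sold=2 (running total=2) -> [5 5 4]
Step 2: sold=4 (running total=6) -> [2 6 4]
Step 3: sold=4 (running total=10) -> [2 4 4]
Step 4: sold=4 (running total=14) -> [2 2 4]
Step 5: sold=4 (running total=18) -> [2 2 2]
Step 6: sold=2 (running total=20) -> [2 2 2]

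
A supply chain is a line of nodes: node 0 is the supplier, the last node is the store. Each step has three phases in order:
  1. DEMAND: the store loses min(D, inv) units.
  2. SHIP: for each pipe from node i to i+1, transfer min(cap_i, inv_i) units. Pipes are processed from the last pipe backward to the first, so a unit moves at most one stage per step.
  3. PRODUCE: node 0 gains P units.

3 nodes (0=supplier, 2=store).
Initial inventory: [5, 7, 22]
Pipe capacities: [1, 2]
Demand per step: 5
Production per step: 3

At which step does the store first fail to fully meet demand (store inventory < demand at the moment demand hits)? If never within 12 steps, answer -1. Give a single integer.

Step 1: demand=5,sold=5 ship[1->2]=2 ship[0->1]=1 prod=3 -> [7 6 19]
Step 2: demand=5,sold=5 ship[1->2]=2 ship[0->1]=1 prod=3 -> [9 5 16]
Step 3: demand=5,sold=5 ship[1->2]=2 ship[0->1]=1 prod=3 -> [11 4 13]
Step 4: demand=5,sold=5 ship[1->2]=2 ship[0->1]=1 prod=3 -> [13 3 10]
Step 5: demand=5,sold=5 ship[1->2]=2 ship[0->1]=1 prod=3 -> [15 2 7]
Step 6: demand=5,sold=5 ship[1->2]=2 ship[0->1]=1 prod=3 -> [17 1 4]
Step 7: demand=5,sold=4 ship[1->2]=1 ship[0->1]=1 prod=3 -> [19 1 1]
Step 8: demand=5,sold=1 ship[1->2]=1 ship[0->1]=1 prod=3 -> [21 1 1]
Step 9: demand=5,sold=1 ship[1->2]=1 ship[0->1]=1 prod=3 -> [23 1 1]
Step 10: demand=5,sold=1 ship[1->2]=1 ship[0->1]=1 prod=3 -> [25 1 1]
Step 11: demand=5,sold=1 ship[1->2]=1 ship[0->1]=1 prod=3 -> [27 1 1]
Step 12: demand=5,sold=1 ship[1->2]=1 ship[0->1]=1 prod=3 -> [29 1 1]
First stockout at step 7

7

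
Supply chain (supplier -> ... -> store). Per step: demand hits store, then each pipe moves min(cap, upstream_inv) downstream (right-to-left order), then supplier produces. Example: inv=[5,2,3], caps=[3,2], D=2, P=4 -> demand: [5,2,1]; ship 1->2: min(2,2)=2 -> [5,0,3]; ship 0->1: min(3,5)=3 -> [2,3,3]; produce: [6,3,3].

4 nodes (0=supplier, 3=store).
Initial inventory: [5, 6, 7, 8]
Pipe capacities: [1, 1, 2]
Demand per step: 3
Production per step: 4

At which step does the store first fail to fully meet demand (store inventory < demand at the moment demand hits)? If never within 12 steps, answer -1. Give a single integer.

Step 1: demand=3,sold=3 ship[2->3]=2 ship[1->2]=1 ship[0->1]=1 prod=4 -> [8 6 6 7]
Step 2: demand=3,sold=3 ship[2->3]=2 ship[1->2]=1 ship[0->1]=1 prod=4 -> [11 6 5 6]
Step 3: demand=3,sold=3 ship[2->3]=2 ship[1->2]=1 ship[0->1]=1 prod=4 -> [14 6 4 5]
Step 4: demand=3,sold=3 ship[2->3]=2 ship[1->2]=1 ship[0->1]=1 prod=4 -> [17 6 3 4]
Step 5: demand=3,sold=3 ship[2->3]=2 ship[1->2]=1 ship[0->1]=1 prod=4 -> [20 6 2 3]
Step 6: demand=3,sold=3 ship[2->3]=2 ship[1->2]=1 ship[0->1]=1 prod=4 -> [23 6 1 2]
Step 7: demand=3,sold=2 ship[2->3]=1 ship[1->2]=1 ship[0->1]=1 prod=4 -> [26 6 1 1]
Step 8: demand=3,sold=1 ship[2->3]=1 ship[1->2]=1 ship[0->1]=1 prod=4 -> [29 6 1 1]
Step 9: demand=3,sold=1 ship[2->3]=1 ship[1->2]=1 ship[0->1]=1 prod=4 -> [32 6 1 1]
Step 10: demand=3,sold=1 ship[2->3]=1 ship[1->2]=1 ship[0->1]=1 prod=4 -> [35 6 1 1]
Step 11: demand=3,sold=1 ship[2->3]=1 ship[1->2]=1 ship[0->1]=1 prod=4 -> [38 6 1 1]
Step 12: demand=3,sold=1 ship[2->3]=1 ship[1->2]=1 ship[0->1]=1 prod=4 -> [41 6 1 1]
First stockout at step 7

7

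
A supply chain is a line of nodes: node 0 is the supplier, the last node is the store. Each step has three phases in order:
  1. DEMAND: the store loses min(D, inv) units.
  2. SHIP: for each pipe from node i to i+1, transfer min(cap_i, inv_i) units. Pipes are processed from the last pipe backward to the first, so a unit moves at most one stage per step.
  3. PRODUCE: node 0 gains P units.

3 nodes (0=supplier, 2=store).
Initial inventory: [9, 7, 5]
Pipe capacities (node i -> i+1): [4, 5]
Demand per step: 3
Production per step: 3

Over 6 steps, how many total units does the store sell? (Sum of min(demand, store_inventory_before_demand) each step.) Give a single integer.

Step 1: sold=3 (running total=3) -> [8 6 7]
Step 2: sold=3 (running total=6) -> [7 5 9]
Step 3: sold=3 (running total=9) -> [6 4 11]
Step 4: sold=3 (running total=12) -> [5 4 12]
Step 5: sold=3 (running total=15) -> [4 4 13]
Step 6: sold=3 (running total=18) -> [3 4 14]

Answer: 18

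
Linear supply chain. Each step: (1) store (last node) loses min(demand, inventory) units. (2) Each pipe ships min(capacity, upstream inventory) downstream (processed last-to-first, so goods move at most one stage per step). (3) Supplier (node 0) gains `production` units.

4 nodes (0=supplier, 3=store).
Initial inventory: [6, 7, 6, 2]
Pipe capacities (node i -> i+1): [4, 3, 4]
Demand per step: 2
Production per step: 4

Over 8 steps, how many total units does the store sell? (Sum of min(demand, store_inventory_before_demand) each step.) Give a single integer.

Step 1: sold=2 (running total=2) -> [6 8 5 4]
Step 2: sold=2 (running total=4) -> [6 9 4 6]
Step 3: sold=2 (running total=6) -> [6 10 3 8]
Step 4: sold=2 (running total=8) -> [6 11 3 9]
Step 5: sold=2 (running total=10) -> [6 12 3 10]
Step 6: sold=2 (running total=12) -> [6 13 3 11]
Step 7: sold=2 (running total=14) -> [6 14 3 12]
Step 8: sold=2 (running total=16) -> [6 15 3 13]

Answer: 16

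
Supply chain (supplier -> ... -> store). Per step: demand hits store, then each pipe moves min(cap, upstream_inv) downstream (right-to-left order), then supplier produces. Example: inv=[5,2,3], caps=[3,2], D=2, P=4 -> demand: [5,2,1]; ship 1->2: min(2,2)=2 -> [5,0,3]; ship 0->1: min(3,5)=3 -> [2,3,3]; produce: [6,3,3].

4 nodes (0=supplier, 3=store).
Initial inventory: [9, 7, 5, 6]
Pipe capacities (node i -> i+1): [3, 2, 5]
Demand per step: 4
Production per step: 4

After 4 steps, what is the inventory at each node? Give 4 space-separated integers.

Step 1: demand=4,sold=4 ship[2->3]=5 ship[1->2]=2 ship[0->1]=3 prod=4 -> inv=[10 8 2 7]
Step 2: demand=4,sold=4 ship[2->3]=2 ship[1->2]=2 ship[0->1]=3 prod=4 -> inv=[11 9 2 5]
Step 3: demand=4,sold=4 ship[2->3]=2 ship[1->2]=2 ship[0->1]=3 prod=4 -> inv=[12 10 2 3]
Step 4: demand=4,sold=3 ship[2->3]=2 ship[1->2]=2 ship[0->1]=3 prod=4 -> inv=[13 11 2 2]

13 11 2 2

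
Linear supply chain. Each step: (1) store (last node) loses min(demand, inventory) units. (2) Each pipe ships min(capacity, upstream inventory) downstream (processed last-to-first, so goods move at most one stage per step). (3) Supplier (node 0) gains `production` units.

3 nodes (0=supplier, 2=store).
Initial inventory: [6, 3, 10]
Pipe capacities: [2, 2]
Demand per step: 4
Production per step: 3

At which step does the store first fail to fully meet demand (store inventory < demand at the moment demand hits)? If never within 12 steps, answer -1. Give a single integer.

Step 1: demand=4,sold=4 ship[1->2]=2 ship[0->1]=2 prod=3 -> [7 3 8]
Step 2: demand=4,sold=4 ship[1->2]=2 ship[0->1]=2 prod=3 -> [8 3 6]
Step 3: demand=4,sold=4 ship[1->2]=2 ship[0->1]=2 prod=3 -> [9 3 4]
Step 4: demand=4,sold=4 ship[1->2]=2 ship[0->1]=2 prod=3 -> [10 3 2]
Step 5: demand=4,sold=2 ship[1->2]=2 ship[0->1]=2 prod=3 -> [11 3 2]
Step 6: demand=4,sold=2 ship[1->2]=2 ship[0->1]=2 prod=3 -> [12 3 2]
Step 7: demand=4,sold=2 ship[1->2]=2 ship[0->1]=2 prod=3 -> [13 3 2]
Step 8: demand=4,sold=2 ship[1->2]=2 ship[0->1]=2 prod=3 -> [14 3 2]
Step 9: demand=4,sold=2 ship[1->2]=2 ship[0->1]=2 prod=3 -> [15 3 2]
Step 10: demand=4,sold=2 ship[1->2]=2 ship[0->1]=2 prod=3 -> [16 3 2]
Step 11: demand=4,sold=2 ship[1->2]=2 ship[0->1]=2 prod=3 -> [17 3 2]
Step 12: demand=4,sold=2 ship[1->2]=2 ship[0->1]=2 prod=3 -> [18 3 2]
First stockout at step 5

5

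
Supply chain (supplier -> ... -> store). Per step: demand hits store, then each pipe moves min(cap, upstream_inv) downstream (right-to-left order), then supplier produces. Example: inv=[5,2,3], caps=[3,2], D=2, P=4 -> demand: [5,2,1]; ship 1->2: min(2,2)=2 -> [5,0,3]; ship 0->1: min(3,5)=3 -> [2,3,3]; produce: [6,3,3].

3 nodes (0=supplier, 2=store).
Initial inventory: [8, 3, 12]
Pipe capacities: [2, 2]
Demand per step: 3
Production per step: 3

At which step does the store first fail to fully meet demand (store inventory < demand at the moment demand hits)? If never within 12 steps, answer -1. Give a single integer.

Step 1: demand=3,sold=3 ship[1->2]=2 ship[0->1]=2 prod=3 -> [9 3 11]
Step 2: demand=3,sold=3 ship[1->2]=2 ship[0->1]=2 prod=3 -> [10 3 10]
Step 3: demand=3,sold=3 ship[1->2]=2 ship[0->1]=2 prod=3 -> [11 3 9]
Step 4: demand=3,sold=3 ship[1->2]=2 ship[0->1]=2 prod=3 -> [12 3 8]
Step 5: demand=3,sold=3 ship[1->2]=2 ship[0->1]=2 prod=3 -> [13 3 7]
Step 6: demand=3,sold=3 ship[1->2]=2 ship[0->1]=2 prod=3 -> [14 3 6]
Step 7: demand=3,sold=3 ship[1->2]=2 ship[0->1]=2 prod=3 -> [15 3 5]
Step 8: demand=3,sold=3 ship[1->2]=2 ship[0->1]=2 prod=3 -> [16 3 4]
Step 9: demand=3,sold=3 ship[1->2]=2 ship[0->1]=2 prod=3 -> [17 3 3]
Step 10: demand=3,sold=3 ship[1->2]=2 ship[0->1]=2 prod=3 -> [18 3 2]
Step 11: demand=3,sold=2 ship[1->2]=2 ship[0->1]=2 prod=3 -> [19 3 2]
Step 12: demand=3,sold=2 ship[1->2]=2 ship[0->1]=2 prod=3 -> [20 3 2]
First stockout at step 11

11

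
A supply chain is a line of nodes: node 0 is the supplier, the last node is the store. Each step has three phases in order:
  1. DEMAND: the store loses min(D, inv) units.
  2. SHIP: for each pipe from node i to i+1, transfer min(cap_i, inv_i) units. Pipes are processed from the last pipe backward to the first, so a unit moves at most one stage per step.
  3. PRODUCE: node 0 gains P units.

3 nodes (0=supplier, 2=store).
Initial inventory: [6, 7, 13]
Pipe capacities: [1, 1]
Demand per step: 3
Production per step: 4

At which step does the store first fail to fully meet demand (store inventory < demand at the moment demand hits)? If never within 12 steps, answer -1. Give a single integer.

Step 1: demand=3,sold=3 ship[1->2]=1 ship[0->1]=1 prod=4 -> [9 7 11]
Step 2: demand=3,sold=3 ship[1->2]=1 ship[0->1]=1 prod=4 -> [12 7 9]
Step 3: demand=3,sold=3 ship[1->2]=1 ship[0->1]=1 prod=4 -> [15 7 7]
Step 4: demand=3,sold=3 ship[1->2]=1 ship[0->1]=1 prod=4 -> [18 7 5]
Step 5: demand=3,sold=3 ship[1->2]=1 ship[0->1]=1 prod=4 -> [21 7 3]
Step 6: demand=3,sold=3 ship[1->2]=1 ship[0->1]=1 prod=4 -> [24 7 1]
Step 7: demand=3,sold=1 ship[1->2]=1 ship[0->1]=1 prod=4 -> [27 7 1]
Step 8: demand=3,sold=1 ship[1->2]=1 ship[0->1]=1 prod=4 -> [30 7 1]
Step 9: demand=3,sold=1 ship[1->2]=1 ship[0->1]=1 prod=4 -> [33 7 1]
Step 10: demand=3,sold=1 ship[1->2]=1 ship[0->1]=1 prod=4 -> [36 7 1]
Step 11: demand=3,sold=1 ship[1->2]=1 ship[0->1]=1 prod=4 -> [39 7 1]
Step 12: demand=3,sold=1 ship[1->2]=1 ship[0->1]=1 prod=4 -> [42 7 1]
First stockout at step 7

7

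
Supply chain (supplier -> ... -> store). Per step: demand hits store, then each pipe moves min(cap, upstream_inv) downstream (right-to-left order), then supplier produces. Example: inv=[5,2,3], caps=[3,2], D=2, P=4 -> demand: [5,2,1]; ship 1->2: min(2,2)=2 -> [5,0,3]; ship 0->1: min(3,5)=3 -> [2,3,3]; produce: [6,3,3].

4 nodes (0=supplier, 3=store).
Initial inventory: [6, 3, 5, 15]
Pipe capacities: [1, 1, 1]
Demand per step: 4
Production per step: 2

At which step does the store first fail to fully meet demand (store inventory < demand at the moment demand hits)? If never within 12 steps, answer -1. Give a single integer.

Step 1: demand=4,sold=4 ship[2->3]=1 ship[1->2]=1 ship[0->1]=1 prod=2 -> [7 3 5 12]
Step 2: demand=4,sold=4 ship[2->3]=1 ship[1->2]=1 ship[0->1]=1 prod=2 -> [8 3 5 9]
Step 3: demand=4,sold=4 ship[2->3]=1 ship[1->2]=1 ship[0->1]=1 prod=2 -> [9 3 5 6]
Step 4: demand=4,sold=4 ship[2->3]=1 ship[1->2]=1 ship[0->1]=1 prod=2 -> [10 3 5 3]
Step 5: demand=4,sold=3 ship[2->3]=1 ship[1->2]=1 ship[0->1]=1 prod=2 -> [11 3 5 1]
Step 6: demand=4,sold=1 ship[2->3]=1 ship[1->2]=1 ship[0->1]=1 prod=2 -> [12 3 5 1]
Step 7: demand=4,sold=1 ship[2->3]=1 ship[1->2]=1 ship[0->1]=1 prod=2 -> [13 3 5 1]
Step 8: demand=4,sold=1 ship[2->3]=1 ship[1->2]=1 ship[0->1]=1 prod=2 -> [14 3 5 1]
Step 9: demand=4,sold=1 ship[2->3]=1 ship[1->2]=1 ship[0->1]=1 prod=2 -> [15 3 5 1]
Step 10: demand=4,sold=1 ship[2->3]=1 ship[1->2]=1 ship[0->1]=1 prod=2 -> [16 3 5 1]
Step 11: demand=4,sold=1 ship[2->3]=1 ship[1->2]=1 ship[0->1]=1 prod=2 -> [17 3 5 1]
Step 12: demand=4,sold=1 ship[2->3]=1 ship[1->2]=1 ship[0->1]=1 prod=2 -> [18 3 5 1]
First stockout at step 5

5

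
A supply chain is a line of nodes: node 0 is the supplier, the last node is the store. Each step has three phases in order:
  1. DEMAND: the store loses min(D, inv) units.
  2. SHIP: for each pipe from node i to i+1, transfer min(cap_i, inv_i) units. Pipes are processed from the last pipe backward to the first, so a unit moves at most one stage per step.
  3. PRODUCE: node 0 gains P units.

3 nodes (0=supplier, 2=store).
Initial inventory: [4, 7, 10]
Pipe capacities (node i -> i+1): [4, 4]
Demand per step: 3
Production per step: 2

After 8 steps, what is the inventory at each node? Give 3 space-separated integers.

Step 1: demand=3,sold=3 ship[1->2]=4 ship[0->1]=4 prod=2 -> inv=[2 7 11]
Step 2: demand=3,sold=3 ship[1->2]=4 ship[0->1]=2 prod=2 -> inv=[2 5 12]
Step 3: demand=3,sold=3 ship[1->2]=4 ship[0->1]=2 prod=2 -> inv=[2 3 13]
Step 4: demand=3,sold=3 ship[1->2]=3 ship[0->1]=2 prod=2 -> inv=[2 2 13]
Step 5: demand=3,sold=3 ship[1->2]=2 ship[0->1]=2 prod=2 -> inv=[2 2 12]
Step 6: demand=3,sold=3 ship[1->2]=2 ship[0->1]=2 prod=2 -> inv=[2 2 11]
Step 7: demand=3,sold=3 ship[1->2]=2 ship[0->1]=2 prod=2 -> inv=[2 2 10]
Step 8: demand=3,sold=3 ship[1->2]=2 ship[0->1]=2 prod=2 -> inv=[2 2 9]

2 2 9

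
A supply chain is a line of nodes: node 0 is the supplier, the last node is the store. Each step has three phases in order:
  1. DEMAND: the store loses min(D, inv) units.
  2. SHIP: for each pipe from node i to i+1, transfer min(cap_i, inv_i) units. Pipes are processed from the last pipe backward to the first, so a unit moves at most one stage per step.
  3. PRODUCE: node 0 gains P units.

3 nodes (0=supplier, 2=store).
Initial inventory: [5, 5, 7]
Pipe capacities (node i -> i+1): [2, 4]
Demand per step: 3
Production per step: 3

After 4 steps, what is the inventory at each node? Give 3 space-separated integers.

Step 1: demand=3,sold=3 ship[1->2]=4 ship[0->1]=2 prod=3 -> inv=[6 3 8]
Step 2: demand=3,sold=3 ship[1->2]=3 ship[0->1]=2 prod=3 -> inv=[7 2 8]
Step 3: demand=3,sold=3 ship[1->2]=2 ship[0->1]=2 prod=3 -> inv=[8 2 7]
Step 4: demand=3,sold=3 ship[1->2]=2 ship[0->1]=2 prod=3 -> inv=[9 2 6]

9 2 6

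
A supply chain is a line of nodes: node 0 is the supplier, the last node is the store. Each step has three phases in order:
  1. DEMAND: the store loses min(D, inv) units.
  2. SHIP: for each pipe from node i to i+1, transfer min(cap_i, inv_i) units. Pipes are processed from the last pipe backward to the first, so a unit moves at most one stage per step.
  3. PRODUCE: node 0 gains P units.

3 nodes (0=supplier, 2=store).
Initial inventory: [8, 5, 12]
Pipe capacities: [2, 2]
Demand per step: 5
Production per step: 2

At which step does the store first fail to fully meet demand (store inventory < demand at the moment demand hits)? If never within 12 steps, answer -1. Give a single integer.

Step 1: demand=5,sold=5 ship[1->2]=2 ship[0->1]=2 prod=2 -> [8 5 9]
Step 2: demand=5,sold=5 ship[1->2]=2 ship[0->1]=2 prod=2 -> [8 5 6]
Step 3: demand=5,sold=5 ship[1->2]=2 ship[0->1]=2 prod=2 -> [8 5 3]
Step 4: demand=5,sold=3 ship[1->2]=2 ship[0->1]=2 prod=2 -> [8 5 2]
Step 5: demand=5,sold=2 ship[1->2]=2 ship[0->1]=2 prod=2 -> [8 5 2]
Step 6: demand=5,sold=2 ship[1->2]=2 ship[0->1]=2 prod=2 -> [8 5 2]
Step 7: demand=5,sold=2 ship[1->2]=2 ship[0->1]=2 prod=2 -> [8 5 2]
Step 8: demand=5,sold=2 ship[1->2]=2 ship[0->1]=2 prod=2 -> [8 5 2]
Step 9: demand=5,sold=2 ship[1->2]=2 ship[0->1]=2 prod=2 -> [8 5 2]
Step 10: demand=5,sold=2 ship[1->2]=2 ship[0->1]=2 prod=2 -> [8 5 2]
Step 11: demand=5,sold=2 ship[1->2]=2 ship[0->1]=2 prod=2 -> [8 5 2]
Step 12: demand=5,sold=2 ship[1->2]=2 ship[0->1]=2 prod=2 -> [8 5 2]
First stockout at step 4

4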